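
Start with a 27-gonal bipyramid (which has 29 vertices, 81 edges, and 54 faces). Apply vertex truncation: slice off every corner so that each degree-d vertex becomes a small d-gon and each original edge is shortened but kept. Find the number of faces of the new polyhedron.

Truncation replaces each original edge-end by a new vertex, so V′ = 2E = 162.
Each original edge survives, and each old vertex of degree d contributes d new edges; summing degrees gives Σd = 2E, so E′ = E + 2E = 3E = 243.
Each original face survives and each original vertex becomes one new face: F′ = F + V = 83.

83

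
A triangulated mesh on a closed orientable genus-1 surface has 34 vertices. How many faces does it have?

68

χ = 2 − 2·1 = 0, and every face is a triangle so 3F = 2E.
V − E + F = 0 with E = 3F/2 gives 34 − (3/2 − 1)·F = 0, so F = 68 and E = 102.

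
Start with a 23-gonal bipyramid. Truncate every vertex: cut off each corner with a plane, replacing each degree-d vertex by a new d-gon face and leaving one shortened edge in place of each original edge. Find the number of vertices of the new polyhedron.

The base solid has V = 25, E = 69, F = 46.
Truncation replaces each original edge-end by a new vertex, so V′ = 2E = 138.
Each original edge survives, and each old vertex of degree d contributes d new edges; summing degrees gives Σd = 2E, so E′ = E + 2E = 3E = 207.
Each original face survives and each original vertex becomes one new face: F′ = F + V = 71.

138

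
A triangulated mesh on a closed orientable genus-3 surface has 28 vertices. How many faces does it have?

χ = 2 − 2·3 = -4, and every face is a triangle so 3F = 2E.
V − E + F = -4 with E = 3F/2 gives 28 − (3/2 − 1)·F = -4, so F = 64 and E = 96.

64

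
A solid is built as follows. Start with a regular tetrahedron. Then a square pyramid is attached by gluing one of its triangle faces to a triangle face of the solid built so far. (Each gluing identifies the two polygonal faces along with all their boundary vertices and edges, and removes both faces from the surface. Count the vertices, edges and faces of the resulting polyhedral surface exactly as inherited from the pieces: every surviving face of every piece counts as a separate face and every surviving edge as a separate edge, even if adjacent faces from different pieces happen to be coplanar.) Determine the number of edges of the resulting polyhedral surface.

11

A regular tetrahedron: V=4, E=6, F=4.
Attach a square pyramid (V=5, E=8, F=5) along a 3-gon: merge 3 vertices and 3 edges, delete both glued faces → V=6, E=11, F=7.
Check: V − E + F = 6 − 11 + 7 = 2.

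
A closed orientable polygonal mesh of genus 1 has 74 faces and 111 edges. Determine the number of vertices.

37

For a closed orientable surface of genus 1, χ = 2 − 2·1 = 0.
V = 0 + E − F = 0 + 111 − 74 = 37.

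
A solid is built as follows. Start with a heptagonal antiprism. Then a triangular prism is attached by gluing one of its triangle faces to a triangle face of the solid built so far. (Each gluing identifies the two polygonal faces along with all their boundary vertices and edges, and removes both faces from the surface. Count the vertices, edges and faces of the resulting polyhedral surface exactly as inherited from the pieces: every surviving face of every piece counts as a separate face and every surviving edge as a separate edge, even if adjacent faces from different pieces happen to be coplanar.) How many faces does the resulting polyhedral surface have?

19

A heptagonal antiprism: V=14, E=28, F=16.
Attach a triangular prism (V=6, E=9, F=5) along a 3-gon: merge 3 vertices and 3 edges, delete both glued faces → V=17, E=34, F=19.
Check: V − E + F = 17 − 34 + 19 = 2.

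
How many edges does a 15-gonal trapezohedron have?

The n-trapezohedron (dual of the n-antiprism) has V = 2·15 + 2 = 32, E = 4·15 = 60, F = 2·15 = 30.
Check: V − E + F = 32 − 60 + 30 = 2.

60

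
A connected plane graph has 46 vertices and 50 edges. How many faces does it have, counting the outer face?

Euler's formula for a connected plane graph: V − E + F = 2, so F = 2 − 46 + 50 = 6.

6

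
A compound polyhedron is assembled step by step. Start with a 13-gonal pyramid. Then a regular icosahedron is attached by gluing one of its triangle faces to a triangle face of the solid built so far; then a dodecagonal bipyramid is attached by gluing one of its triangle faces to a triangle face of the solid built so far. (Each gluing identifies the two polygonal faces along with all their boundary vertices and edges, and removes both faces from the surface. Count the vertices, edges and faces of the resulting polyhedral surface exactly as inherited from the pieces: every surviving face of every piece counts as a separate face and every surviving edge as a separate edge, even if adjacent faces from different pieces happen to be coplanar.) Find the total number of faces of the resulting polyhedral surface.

A 13-gonal pyramid: V=14, E=26, F=14.
Attach a regular icosahedron (V=12, E=30, F=20) along a 3-gon: merge 3 vertices and 3 edges, delete both glued faces → V=23, E=53, F=32.
Attach a dodecagonal bipyramid (V=14, E=36, F=24) along a 3-gon: merge 3 vertices and 3 edges, delete both glued faces → V=34, E=86, F=54.
Check: V − E + F = 34 − 86 + 54 = 2.

54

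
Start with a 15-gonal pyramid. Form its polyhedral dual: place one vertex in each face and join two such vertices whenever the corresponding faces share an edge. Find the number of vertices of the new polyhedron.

16

The base solid has V = 16, E = 30, F = 16.
The dual swaps V and F and preserves E: V′ = F = 16, E′ = E = 30, F′ = V = 16.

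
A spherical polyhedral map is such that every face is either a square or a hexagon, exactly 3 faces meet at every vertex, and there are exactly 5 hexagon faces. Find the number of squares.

Let x be the number of squares; then F = 5 + x.
Edge–face incidences: 2E = 6·5 + 4·x = 30 + 4x.
Every vertex has degree 3, so 3V = 2E.
Euler: V − E + F = 2 ⇒ (2E)/3 − E + (5 + x) = 2.
Multiply by 6: 2·(2E) − 3·(2E) + 6·(5 + x) = 12, i.e. 30 + 6x − (30 + 4x) = 12.
Collecting terms: 2x = 12, so x = 6.
Then 2E = 30 + 4·6 = 54, so E = 27, V = 2E/3 = 18, F = 5 + 6 = 11.

6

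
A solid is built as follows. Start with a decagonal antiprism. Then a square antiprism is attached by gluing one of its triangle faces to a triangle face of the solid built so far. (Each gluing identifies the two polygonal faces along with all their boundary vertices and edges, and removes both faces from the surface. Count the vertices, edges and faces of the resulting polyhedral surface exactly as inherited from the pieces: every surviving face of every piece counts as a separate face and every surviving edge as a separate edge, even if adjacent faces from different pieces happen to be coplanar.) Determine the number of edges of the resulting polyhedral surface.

A decagonal antiprism: V=20, E=40, F=22.
Attach a square antiprism (V=8, E=16, F=10) along a 3-gon: merge 3 vertices and 3 edges, delete both glued faces → V=25, E=53, F=30.
Check: V − E + F = 25 − 53 + 30 = 2.

53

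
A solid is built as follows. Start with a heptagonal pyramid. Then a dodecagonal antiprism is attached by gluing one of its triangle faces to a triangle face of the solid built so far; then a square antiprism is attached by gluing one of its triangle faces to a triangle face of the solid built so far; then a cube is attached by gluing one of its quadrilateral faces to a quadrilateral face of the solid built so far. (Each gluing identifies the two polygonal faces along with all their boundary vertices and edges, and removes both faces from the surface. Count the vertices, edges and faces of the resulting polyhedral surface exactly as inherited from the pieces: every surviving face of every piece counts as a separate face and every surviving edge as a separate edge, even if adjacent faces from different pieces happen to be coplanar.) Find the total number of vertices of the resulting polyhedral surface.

A heptagonal pyramid: V=8, E=14, F=8.
Attach a dodecagonal antiprism (V=24, E=48, F=26) along a 3-gon: merge 3 vertices and 3 edges, delete both glued faces → V=29, E=59, F=32.
Attach a square antiprism (V=8, E=16, F=10) along a 3-gon: merge 3 vertices and 3 edges, delete both glued faces → V=34, E=72, F=40.
Attach a cube (V=8, E=12, F=6) along a 4-gon: merge 4 vertices and 4 edges, delete both glued faces → V=38, E=80, F=44.
Check: V − E + F = 38 − 80 + 44 = 2.

38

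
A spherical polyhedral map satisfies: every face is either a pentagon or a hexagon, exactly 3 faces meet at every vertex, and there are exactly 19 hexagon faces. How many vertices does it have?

Let x be the number of pentagons; then F = 19 + x.
Edge–face incidences: 2E = 6·19 + 5·x = 114 + 5x.
Every vertex has degree 3, so 3V = 2E.
Euler: V − E + F = 2 ⇒ (2E)/3 − E + (19 + x) = 2.
Multiply by 6: 2·(2E) − 3·(2E) + 6·(19 + x) = 12, i.e. 114 + 6x − (114 + 5x) = 12.
Collecting terms: x = 12.
Then 2E = 114 + 5·12 = 174, so E = 87, V = 2E/3 = 58, F = 19 + 12 = 31.

58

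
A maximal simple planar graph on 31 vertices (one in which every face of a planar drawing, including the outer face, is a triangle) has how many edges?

In a plane triangulation 3F = 2E and V − E + F = 2, so E = 3V − 6 = 3·31 − 6 = 87.

87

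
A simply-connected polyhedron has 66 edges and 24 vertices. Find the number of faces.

44

Here V − E + F = 2.
F = 2 − V + E = 2 − 24 + 66 = 44.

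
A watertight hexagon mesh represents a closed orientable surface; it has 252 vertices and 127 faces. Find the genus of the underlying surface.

2

Every face is a hexagon, so 2E = 6·127 = 762, giving E = 381.
χ = V − E + F = 252 − 381 + 127 = -2.
For a closed orientable surface χ = 2 − 2g, so g = (2 − (-2))/2 = 2.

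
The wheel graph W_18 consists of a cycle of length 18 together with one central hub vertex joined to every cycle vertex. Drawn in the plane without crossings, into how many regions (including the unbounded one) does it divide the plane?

W_18 has V = 18 + 1 = 19 vertices and E = 2·18 = 36 edges.
By Euler's formula F = 2 − V + E = 2 − 19 + 36 = 19.

19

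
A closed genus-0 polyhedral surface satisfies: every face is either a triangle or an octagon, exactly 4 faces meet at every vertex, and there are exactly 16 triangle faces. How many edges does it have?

32

Let x be the number of octagons; then F = 16 + x.
Edge–face incidences: 2E = 3·16 + 8·x = 48 + 8x.
Every vertex has degree 4, so 4V = 2E.
Euler: V − E + F = 2 ⇒ (2E)/4 − E + (16 + x) = 2.
Multiply by 8: 2·(2E) − 4·(2E) + 8·(16 + x) = 16, i.e. 128 + 8x − 2·(48 + 8x) = 16.
Collecting terms: −8x + 32 = 16, so −8x = −16, so x = 2.
Then 2E = 48 + 8·2 = 64, so E = 32, V = 2E/4 = 16, F = 16 + 2 = 18.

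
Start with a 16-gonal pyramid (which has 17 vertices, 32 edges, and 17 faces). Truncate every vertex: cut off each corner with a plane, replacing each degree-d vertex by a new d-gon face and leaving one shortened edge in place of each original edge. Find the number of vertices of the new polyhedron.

64

Truncation replaces each original edge-end by a new vertex, so V′ = 2E = 64.
Each original edge survives, and each old vertex of degree d contributes d new edges; summing degrees gives Σd = 2E, so E′ = E + 2E = 3E = 96.
Each original face survives and each original vertex becomes one new face: F′ = F + V = 34.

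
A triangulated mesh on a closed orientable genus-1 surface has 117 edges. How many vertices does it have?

χ = 2 − 2·1 = 0, and every face is a triangle so 3F = 2E.
F = 2E/3 = 78. Then V = 0 + E − F = 0 + 117 − 78 = 39.

39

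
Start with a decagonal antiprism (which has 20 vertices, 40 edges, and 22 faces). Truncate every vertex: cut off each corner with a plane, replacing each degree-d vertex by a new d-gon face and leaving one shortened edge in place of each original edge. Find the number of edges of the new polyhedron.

Truncation replaces each original edge-end by a new vertex, so V′ = 2E = 80.
Each original edge survives, and each old vertex of degree d contributes d new edges; summing degrees gives Σd = 2E, so E′ = E + 2E = 3E = 120.
Each original face survives and each original vertex becomes one new face: F′ = F + V = 42.

120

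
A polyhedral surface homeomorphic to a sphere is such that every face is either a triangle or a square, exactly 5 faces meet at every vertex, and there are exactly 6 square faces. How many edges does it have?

Let x be the number of triangles; then F = 6 + x.
Edge–face incidences: 2E = 4·6 + 3·x = 24 + 3x.
Every vertex has degree 5, so 5V = 2E.
Euler: V − E + F = 2 ⇒ (2E)/5 − E + (6 + x) = 2.
Multiply by 10: 2·(2E) − 5·(2E) + 10·(6 + x) = 20, i.e. 60 + 10x − 3·(24 + 3x) = 20.
Collecting terms: x − 12 = 20, so x = 32.
Then 2E = 24 + 3·32 = 120, so E = 60, V = 2E/5 = 24, F = 6 + 32 = 38.

60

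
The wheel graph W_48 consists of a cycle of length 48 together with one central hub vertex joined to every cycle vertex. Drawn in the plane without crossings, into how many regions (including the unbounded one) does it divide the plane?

49

W_48 has V = 48 + 1 = 49 vertices and E = 2·48 = 96 edges.
By Euler's formula F = 2 − V + E = 2 − 49 + 96 = 49.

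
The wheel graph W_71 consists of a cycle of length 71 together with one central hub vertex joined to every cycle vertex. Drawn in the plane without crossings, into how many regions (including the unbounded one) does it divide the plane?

W_71 has V = 71 + 1 = 72 vertices and E = 2·71 = 142 edges.
By Euler's formula F = 2 − V + E = 2 − 72 + 142 = 72.

72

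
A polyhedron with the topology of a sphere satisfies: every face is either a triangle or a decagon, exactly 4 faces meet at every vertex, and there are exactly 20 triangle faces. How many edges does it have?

40

Let x be the number of decagons; then F = 20 + x.
Edge–face incidences: 2E = 3·20 + 10·x = 60 + 10x.
Every vertex has degree 4, so 4V = 2E.
Euler: V − E + F = 2 ⇒ (2E)/4 − E + (20 + x) = 2.
Multiply by 8: 2·(2E) − 4·(2E) + 8·(20 + x) = 16, i.e. 160 + 8x − 2·(60 + 10x) = 16.
Collecting terms: −12x + 40 = 16, so −12x = −24, so x = 2.
Then 2E = 60 + 10·2 = 80, so E = 40, V = 2E/4 = 20, F = 20 + 2 = 22.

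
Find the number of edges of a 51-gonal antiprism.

204

An antiprism on an n-gon has two n-gon caps and 2n triangles: V = 2·51 = 102, E = 4·51 = 204, F = 2·51 + 2 = 104.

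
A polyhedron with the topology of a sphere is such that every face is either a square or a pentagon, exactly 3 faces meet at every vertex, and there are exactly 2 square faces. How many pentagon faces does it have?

Let x be the number of pentagons; then F = 2 + x.
Edge–face incidences: 2E = 4·2 + 5·x = 8 + 5x.
Every vertex has degree 3, so 3V = 2E.
Euler: V − E + F = 2 ⇒ (2E)/3 − E + (2 + x) = 2.
Multiply by 6: 2·(2E) − 3·(2E) + 6·(2 + x) = 12, i.e. 12 + 6x − (8 + 5x) = 12.
Collecting terms: x + 4 = 12, so x = 8.
Then 2E = 8 + 5·8 = 48, so E = 24, V = 2E/3 = 16, F = 2 + 8 = 10.

8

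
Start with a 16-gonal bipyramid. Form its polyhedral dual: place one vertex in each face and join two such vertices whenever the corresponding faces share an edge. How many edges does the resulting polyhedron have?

48

The base solid has V = 18, E = 48, F = 32.
The dual swaps V and F and preserves E: V′ = F = 32, E′ = E = 48, F′ = V = 18.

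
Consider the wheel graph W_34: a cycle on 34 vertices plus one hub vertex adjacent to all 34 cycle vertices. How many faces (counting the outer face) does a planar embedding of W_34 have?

W_34 has V = 34 + 1 = 35 vertices and E = 2·34 = 68 edges.
By Euler's formula F = 2 − V + E = 2 − 35 + 68 = 35.

35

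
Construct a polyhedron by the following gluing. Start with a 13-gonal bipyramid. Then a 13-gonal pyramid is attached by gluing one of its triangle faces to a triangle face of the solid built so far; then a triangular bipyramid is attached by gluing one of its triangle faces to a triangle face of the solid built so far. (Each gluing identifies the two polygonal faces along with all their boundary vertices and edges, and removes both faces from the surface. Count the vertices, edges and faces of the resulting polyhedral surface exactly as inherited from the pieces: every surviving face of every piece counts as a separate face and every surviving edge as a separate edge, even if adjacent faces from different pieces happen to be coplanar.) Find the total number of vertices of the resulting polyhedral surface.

A 13-gonal bipyramid: V=15, E=39, F=26.
Attach a 13-gonal pyramid (V=14, E=26, F=14) along a 3-gon: merge 3 vertices and 3 edges, delete both glued faces → V=26, E=62, F=38.
Attach a triangular bipyramid (V=5, E=9, F=6) along a 3-gon: merge 3 vertices and 3 edges, delete both glued faces → V=28, E=68, F=42.
Check: V − E + F = 28 − 68 + 42 = 2.

28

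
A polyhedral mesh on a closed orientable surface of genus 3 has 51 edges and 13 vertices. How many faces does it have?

34

For a closed orientable surface of genus 3, χ = 2 − 2·3 = -4.
F = -4 − V + E = -4 − 13 + 51 = 34.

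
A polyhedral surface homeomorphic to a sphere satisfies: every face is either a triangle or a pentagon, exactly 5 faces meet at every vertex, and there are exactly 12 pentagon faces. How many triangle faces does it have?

Let x be the number of triangles; then F = 12 + x.
Edge–face incidences: 2E = 5·12 + 3·x = 60 + 3x.
Every vertex has degree 5, so 5V = 2E.
Euler: V − E + F = 2 ⇒ (2E)/5 − E + (12 + x) = 2.
Multiply by 10: 2·(2E) − 5·(2E) + 10·(12 + x) = 20, i.e. 120 + 10x − 3·(60 + 3x) = 20.
Collecting terms: x − 60 = 20, so x = 80.
Then 2E = 60 + 3·80 = 300, so E = 150, V = 2E/5 = 60, F = 12 + 80 = 92.

80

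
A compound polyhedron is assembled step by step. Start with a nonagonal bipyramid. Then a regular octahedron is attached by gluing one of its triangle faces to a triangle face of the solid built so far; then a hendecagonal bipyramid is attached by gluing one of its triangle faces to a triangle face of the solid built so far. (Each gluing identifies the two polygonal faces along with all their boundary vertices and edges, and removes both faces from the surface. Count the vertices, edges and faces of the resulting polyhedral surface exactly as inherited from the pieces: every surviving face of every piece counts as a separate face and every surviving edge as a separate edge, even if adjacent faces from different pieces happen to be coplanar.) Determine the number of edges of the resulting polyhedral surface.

A nonagonal bipyramid: V=11, E=27, F=18.
Attach a regular octahedron (V=6, E=12, F=8) along a 3-gon: merge 3 vertices and 3 edges, delete both glued faces → V=14, E=36, F=24.
Attach a hendecagonal bipyramid (V=13, E=33, F=22) along a 3-gon: merge 3 vertices and 3 edges, delete both glued faces → V=24, E=66, F=44.
Check: V − E + F = 24 − 66 + 44 = 2.

66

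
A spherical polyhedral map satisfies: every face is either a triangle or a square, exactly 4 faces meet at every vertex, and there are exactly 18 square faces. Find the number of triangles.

8

Let x be the number of triangles; then F = 18 + x.
Edge–face incidences: 2E = 4·18 + 3·x = 72 + 3x.
Every vertex has degree 4, so 4V = 2E.
Euler: V − E + F = 2 ⇒ (2E)/4 − E + (18 + x) = 2.
Multiply by 8: 2·(2E) − 4·(2E) + 8·(18 + x) = 16, i.e. 144 + 8x − 2·(72 + 3x) = 16.
Collecting terms: 2x = 16, so x = 8.
Then 2E = 72 + 3·8 = 96, so E = 48, V = 2E/4 = 24, F = 18 + 8 = 26.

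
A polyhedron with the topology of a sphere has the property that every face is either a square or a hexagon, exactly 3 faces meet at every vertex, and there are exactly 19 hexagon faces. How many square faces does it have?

6

Let x be the number of squares; then F = 19 + x.
Edge–face incidences: 2E = 6·19 + 4·x = 114 + 4x.
Every vertex has degree 3, so 3V = 2E.
Euler: V − E + F = 2 ⇒ (2E)/3 − E + (19 + x) = 2.
Multiply by 6: 2·(2E) − 3·(2E) + 6·(19 + x) = 12, i.e. 114 + 6x − (114 + 4x) = 12.
Collecting terms: 2x = 12, so x = 6.
Then 2E = 114 + 4·6 = 138, so E = 69, V = 2E/3 = 46, F = 19 + 6 = 25.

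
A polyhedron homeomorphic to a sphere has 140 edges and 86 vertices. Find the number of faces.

Here V − E + F = 2.
F = 2 − V + E = 2 − 86 + 140 = 56.

56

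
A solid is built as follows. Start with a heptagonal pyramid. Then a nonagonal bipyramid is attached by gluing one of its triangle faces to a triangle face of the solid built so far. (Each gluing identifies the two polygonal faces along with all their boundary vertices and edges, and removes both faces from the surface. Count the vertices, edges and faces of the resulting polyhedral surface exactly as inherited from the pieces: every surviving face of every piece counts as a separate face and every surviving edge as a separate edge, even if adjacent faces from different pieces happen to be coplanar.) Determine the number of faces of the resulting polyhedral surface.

A heptagonal pyramid: V=8, E=14, F=8.
Attach a nonagonal bipyramid (V=11, E=27, F=18) along a 3-gon: merge 3 vertices and 3 edges, delete both glued faces → V=16, E=38, F=24.
Check: V − E + F = 16 − 38 + 24 = 2.

24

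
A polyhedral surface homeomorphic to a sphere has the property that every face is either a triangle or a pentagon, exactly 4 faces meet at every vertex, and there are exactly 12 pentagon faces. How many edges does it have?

60

Let x be the number of triangles; then F = 12 + x.
Edge–face incidences: 2E = 5·12 + 3·x = 60 + 3x.
Every vertex has degree 4, so 4V = 2E.
Euler: V − E + F = 2 ⇒ (2E)/4 − E + (12 + x) = 2.
Multiply by 8: 2·(2E) − 4·(2E) + 8·(12 + x) = 16, i.e. 96 + 8x − 2·(60 + 3x) = 16.
Collecting terms: 2x − 24 = 16, so 2x = 40, so x = 20.
Then 2E = 60 + 3·20 = 120, so E = 60, V = 2E/4 = 30, F = 12 + 20 = 32.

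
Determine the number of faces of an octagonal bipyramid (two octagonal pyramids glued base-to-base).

A bipyramid over an n-gon has 2n triangular faces and n + 2 vertices: V = 8 + 2 = 10, E = 3·8 = 24, F = 2·8 = 16.

16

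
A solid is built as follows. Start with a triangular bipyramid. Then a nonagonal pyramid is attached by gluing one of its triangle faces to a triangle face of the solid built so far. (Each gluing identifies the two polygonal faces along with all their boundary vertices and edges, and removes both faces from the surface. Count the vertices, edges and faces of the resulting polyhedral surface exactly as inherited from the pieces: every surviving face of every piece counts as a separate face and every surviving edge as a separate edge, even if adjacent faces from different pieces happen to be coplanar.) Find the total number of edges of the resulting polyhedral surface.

A triangular bipyramid: V=5, E=9, F=6.
Attach a nonagonal pyramid (V=10, E=18, F=10) along a 3-gon: merge 3 vertices and 3 edges, delete both glued faces → V=12, E=24, F=14.
Check: V − E + F = 12 − 24 + 14 = 2.

24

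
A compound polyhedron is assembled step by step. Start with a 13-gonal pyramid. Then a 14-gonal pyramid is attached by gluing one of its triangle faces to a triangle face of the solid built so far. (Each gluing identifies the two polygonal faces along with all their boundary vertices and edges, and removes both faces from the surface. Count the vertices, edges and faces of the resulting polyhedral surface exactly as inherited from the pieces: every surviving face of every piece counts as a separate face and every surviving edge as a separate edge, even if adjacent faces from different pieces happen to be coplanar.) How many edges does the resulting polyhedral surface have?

A 13-gonal pyramid: V=14, E=26, F=14.
Attach a 14-gonal pyramid (V=15, E=28, F=15) along a 3-gon: merge 3 vertices and 3 edges, delete both glued faces → V=26, E=51, F=27.
Check: V − E + F = 26 − 51 + 27 = 2.

51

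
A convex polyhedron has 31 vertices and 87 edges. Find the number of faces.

Here V − E + F = 2.
F = 2 − V + E = 2 − 31 + 87 = 58.

58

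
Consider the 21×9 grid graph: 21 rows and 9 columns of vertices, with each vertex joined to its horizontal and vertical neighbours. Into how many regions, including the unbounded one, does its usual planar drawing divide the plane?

161

The grid has V = 21·9 = 189 vertices and E = 21·8 + 9·20 = 348 edges.
F = 2 − V + E = 2 − 189 + 348 = 161.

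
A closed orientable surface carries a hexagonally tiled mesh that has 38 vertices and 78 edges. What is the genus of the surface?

8

Every face is a hexagon and each edge borders two faces, so 6F = 2·78, giving F = 26.
χ = V − E + F = 38 − 78 + 26 = -14.
For a closed orientable surface χ = 2 − 2g, so g = (2 − (-14))/2 = 8.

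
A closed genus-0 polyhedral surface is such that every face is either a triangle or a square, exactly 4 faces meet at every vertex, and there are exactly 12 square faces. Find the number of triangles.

Let x be the number of triangles; then F = 12 + x.
Edge–face incidences: 2E = 4·12 + 3·x = 48 + 3x.
Every vertex has degree 4, so 4V = 2E.
Euler: V − E + F = 2 ⇒ (2E)/4 − E + (12 + x) = 2.
Multiply by 8: 2·(2E) − 4·(2E) + 8·(12 + x) = 16, i.e. 96 + 8x − 2·(48 + 3x) = 16.
Collecting terms: 2x = 16, so x = 8.
Then 2E = 48 + 3·8 = 72, so E = 36, V = 2E/4 = 18, F = 12 + 8 = 20.

8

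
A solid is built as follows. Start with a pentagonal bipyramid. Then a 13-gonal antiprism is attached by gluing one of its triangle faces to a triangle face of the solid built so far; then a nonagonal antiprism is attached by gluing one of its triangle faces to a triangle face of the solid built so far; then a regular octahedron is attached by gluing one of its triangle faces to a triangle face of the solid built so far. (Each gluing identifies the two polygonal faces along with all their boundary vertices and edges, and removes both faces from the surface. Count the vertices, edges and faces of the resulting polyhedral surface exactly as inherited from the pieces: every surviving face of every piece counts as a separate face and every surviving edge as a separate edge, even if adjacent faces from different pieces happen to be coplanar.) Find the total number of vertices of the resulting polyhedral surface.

48

A pentagonal bipyramid: V=7, E=15, F=10.
Attach a 13-gonal antiprism (V=26, E=52, F=28) along a 3-gon: merge 3 vertices and 3 edges, delete both glued faces → V=30, E=64, F=36.
Attach a nonagonal antiprism (V=18, E=36, F=20) along a 3-gon: merge 3 vertices and 3 edges, delete both glued faces → V=45, E=97, F=54.
Attach a regular octahedron (V=6, E=12, F=8) along a 3-gon: merge 3 vertices and 3 edges, delete both glued faces → V=48, E=106, F=60.
Check: V − E + F = 48 − 106 + 60 = 2.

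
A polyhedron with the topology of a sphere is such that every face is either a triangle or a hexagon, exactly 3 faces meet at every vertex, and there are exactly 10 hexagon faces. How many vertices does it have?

Let x be the number of triangles; then F = 10 + x.
Edge–face incidences: 2E = 6·10 + 3·x = 60 + 3x.
Every vertex has degree 3, so 3V = 2E.
Euler: V − E + F = 2 ⇒ (2E)/3 − E + (10 + x) = 2.
Multiply by 6: 2·(2E) − 3·(2E) + 6·(10 + x) = 12, i.e. 60 + 6x − (60 + 3x) = 12.
Collecting terms: 3x = 12, so x = 4.
Then 2E = 60 + 3·4 = 72, so E = 36, V = 2E/3 = 24, F = 10 + 4 = 14.

24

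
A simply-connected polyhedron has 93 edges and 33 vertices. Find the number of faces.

Here V − E + F = 2.
F = 2 − V + E = 2 − 33 + 93 = 62.

62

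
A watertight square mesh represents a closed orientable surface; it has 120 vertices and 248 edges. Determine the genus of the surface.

3

Every face is a square and each edge borders two faces, so 4F = 2·248, giving F = 124.
χ = V − E + F = 120 − 248 + 124 = -4.
For a closed orientable surface χ = 2 − 2g, so g = (2 − (-4))/2 = 3.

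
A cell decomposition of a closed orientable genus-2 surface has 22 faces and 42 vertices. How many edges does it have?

For a closed orientable surface of genus 2, χ = 2 − 2·2 = -2.
E = V + F − (-2) = 42 + 22 − (-2) = 66.

66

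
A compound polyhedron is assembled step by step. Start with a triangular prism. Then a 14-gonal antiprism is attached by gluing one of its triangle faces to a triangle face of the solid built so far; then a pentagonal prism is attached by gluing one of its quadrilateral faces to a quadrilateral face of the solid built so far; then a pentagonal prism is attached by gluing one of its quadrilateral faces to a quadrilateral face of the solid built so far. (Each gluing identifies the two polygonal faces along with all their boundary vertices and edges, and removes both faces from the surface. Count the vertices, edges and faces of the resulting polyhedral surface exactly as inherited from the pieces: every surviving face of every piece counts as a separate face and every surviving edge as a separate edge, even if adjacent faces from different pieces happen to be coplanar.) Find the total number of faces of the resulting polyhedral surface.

A triangular prism: V=6, E=9, F=5.
Attach a 14-gonal antiprism (V=28, E=56, F=30) along a 3-gon: merge 3 vertices and 3 edges, delete both glued faces → V=31, E=62, F=33.
Attach a pentagonal prism (V=10, E=15, F=7) along a 4-gon: merge 4 vertices and 4 edges, delete both glued faces → V=37, E=73, F=38.
Attach a pentagonal prism (V=10, E=15, F=7) along a 4-gon: merge 4 vertices and 4 edges, delete both glued faces → V=43, E=84, F=43.
Check: V − E + F = 43 − 84 + 43 = 2.

43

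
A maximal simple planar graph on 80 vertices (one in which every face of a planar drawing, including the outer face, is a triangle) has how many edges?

In a plane triangulation 3F = 2E and V − E + F = 2, so E = 3V − 6 = 3·80 − 6 = 234.

234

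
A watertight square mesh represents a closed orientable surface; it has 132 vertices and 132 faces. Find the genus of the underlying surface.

Every face is a square, so 2E = 4·132 = 528, giving E = 264.
χ = V − E + F = 132 − 264 + 132 = 0.
For a closed orientable surface χ = 2 − 2g, so g = (2 − (0))/2 = 1.

1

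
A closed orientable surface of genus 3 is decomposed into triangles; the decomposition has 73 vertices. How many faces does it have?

χ = 2 − 2·3 = -4, and every face is a triangle so 3F = 2E.
V − E + F = -4 with E = 3F/2 gives 73 − (3/2 − 1)·F = -4, so F = 154 and E = 231.

154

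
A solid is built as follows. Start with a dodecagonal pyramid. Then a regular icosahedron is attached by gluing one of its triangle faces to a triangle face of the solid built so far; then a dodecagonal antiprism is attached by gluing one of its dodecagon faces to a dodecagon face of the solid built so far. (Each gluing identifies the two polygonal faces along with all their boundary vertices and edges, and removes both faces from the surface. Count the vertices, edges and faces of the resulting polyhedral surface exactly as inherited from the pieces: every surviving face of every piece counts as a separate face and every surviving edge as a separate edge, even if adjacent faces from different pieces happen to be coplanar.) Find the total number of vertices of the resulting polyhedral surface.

A dodecagonal pyramid: V=13, E=24, F=13.
Attach a regular icosahedron (V=12, E=30, F=20) along a 3-gon: merge 3 vertices and 3 edges, delete both glued faces → V=22, E=51, F=31.
Attach a dodecagonal antiprism (V=24, E=48, F=26) along a 12-gon: merge 12 vertices and 12 edges, delete both glued faces → V=34, E=87, F=55.
Check: V − E + F = 34 − 87 + 55 = 2.

34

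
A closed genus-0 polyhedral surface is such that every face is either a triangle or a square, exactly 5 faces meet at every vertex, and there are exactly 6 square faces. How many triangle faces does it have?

Let x be the number of triangles; then F = 6 + x.
Edge–face incidences: 2E = 4·6 + 3·x = 24 + 3x.
Every vertex has degree 5, so 5V = 2E.
Euler: V − E + F = 2 ⇒ (2E)/5 − E + (6 + x) = 2.
Multiply by 10: 2·(2E) − 5·(2E) + 10·(6 + x) = 20, i.e. 60 + 10x − 3·(24 + 3x) = 20.
Collecting terms: x − 12 = 20, so x = 32.
Then 2E = 24 + 3·32 = 120, so E = 60, V = 2E/5 = 24, F = 6 + 32 = 38.

32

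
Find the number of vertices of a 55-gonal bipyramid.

57

A bipyramid over an n-gon has 2n triangular faces and n + 2 vertices: V = 55 + 2 = 57, E = 3·55 = 165, F = 2·55 = 110.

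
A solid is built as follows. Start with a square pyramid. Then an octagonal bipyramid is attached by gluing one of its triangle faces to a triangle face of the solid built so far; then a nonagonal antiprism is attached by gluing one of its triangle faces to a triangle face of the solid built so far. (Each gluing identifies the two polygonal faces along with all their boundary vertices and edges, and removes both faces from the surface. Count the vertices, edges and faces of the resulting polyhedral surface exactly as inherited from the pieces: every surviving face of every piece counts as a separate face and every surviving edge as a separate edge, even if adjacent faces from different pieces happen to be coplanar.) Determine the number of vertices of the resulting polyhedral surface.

A square pyramid: V=5, E=8, F=5.
Attach an octagonal bipyramid (V=10, E=24, F=16) along a 3-gon: merge 3 vertices and 3 edges, delete both glued faces → V=12, E=29, F=19.
Attach a nonagonal antiprism (V=18, E=36, F=20) along a 3-gon: merge 3 vertices and 3 edges, delete both glued faces → V=27, E=62, F=37.
Check: V − E + F = 27 − 62 + 37 = 2.

27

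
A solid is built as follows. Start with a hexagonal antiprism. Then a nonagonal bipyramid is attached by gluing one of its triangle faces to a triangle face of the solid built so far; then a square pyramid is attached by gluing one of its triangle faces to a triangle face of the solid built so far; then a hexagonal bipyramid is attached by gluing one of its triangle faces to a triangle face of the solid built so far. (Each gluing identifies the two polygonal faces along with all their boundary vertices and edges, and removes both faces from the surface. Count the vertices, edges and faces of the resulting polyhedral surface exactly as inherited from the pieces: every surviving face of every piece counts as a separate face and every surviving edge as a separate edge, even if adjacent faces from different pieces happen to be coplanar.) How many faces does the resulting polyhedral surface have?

A hexagonal antiprism: V=12, E=24, F=14.
Attach a nonagonal bipyramid (V=11, E=27, F=18) along a 3-gon: merge 3 vertices and 3 edges, delete both glued faces → V=20, E=48, F=30.
Attach a square pyramid (V=5, E=8, F=5) along a 3-gon: merge 3 vertices and 3 edges, delete both glued faces → V=22, E=53, F=33.
Attach a hexagonal bipyramid (V=8, E=18, F=12) along a 3-gon: merge 3 vertices and 3 edges, delete both glued faces → V=27, E=68, F=43.
Check: V − E + F = 27 − 68 + 43 = 2.

43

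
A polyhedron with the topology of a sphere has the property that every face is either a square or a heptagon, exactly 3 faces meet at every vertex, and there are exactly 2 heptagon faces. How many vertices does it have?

Let x be the number of squares; then F = 2 + x.
Edge–face incidences: 2E = 7·2 + 4·x = 14 + 4x.
Every vertex has degree 3, so 3V = 2E.
Euler: V − E + F = 2 ⇒ (2E)/3 − E + (2 + x) = 2.
Multiply by 6: 2·(2E) − 3·(2E) + 6·(2 + x) = 12, i.e. 12 + 6x − (14 + 4x) = 12.
Collecting terms: 2x − 2 = 12, so 2x = 14, so x = 7.
Then 2E = 14 + 4·7 = 42, so E = 21, V = 2E/3 = 14, F = 2 + 7 = 9.

14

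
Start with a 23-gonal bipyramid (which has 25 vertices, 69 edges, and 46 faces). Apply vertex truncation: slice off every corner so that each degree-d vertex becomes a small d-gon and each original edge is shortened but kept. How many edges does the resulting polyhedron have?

207

Truncation replaces each original edge-end by a new vertex, so V′ = 2E = 138.
Each original edge survives, and each old vertex of degree d contributes d new edges; summing degrees gives Σd = 2E, so E′ = E + 2E = 3E = 207.
Each original face survives and each original vertex becomes one new face: F′ = F + V = 71.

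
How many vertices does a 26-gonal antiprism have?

An antiprism on an n-gon has two n-gon caps and 2n triangles: V = 2·26 = 52, E = 4·26 = 104, F = 2·26 + 2 = 54.
Check: V − E + F = 52 − 104 + 54 = 2.

52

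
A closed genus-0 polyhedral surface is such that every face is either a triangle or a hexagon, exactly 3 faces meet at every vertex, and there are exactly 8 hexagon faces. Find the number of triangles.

4

Let x be the number of triangles; then F = 8 + x.
Edge–face incidences: 2E = 6·8 + 3·x = 48 + 3x.
Every vertex has degree 3, so 3V = 2E.
Euler: V − E + F = 2 ⇒ (2E)/3 − E + (8 + x) = 2.
Multiply by 6: 2·(2E) − 3·(2E) + 6·(8 + x) = 12, i.e. 48 + 6x − (48 + 3x) = 12.
Collecting terms: 3x = 12, so x = 4.
Then 2E = 48 + 3·4 = 60, so E = 30, V = 2E/3 = 20, F = 8 + 4 = 12.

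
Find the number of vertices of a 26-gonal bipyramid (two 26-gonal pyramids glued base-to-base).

28

A bipyramid over an n-gon has 2n triangular faces and n + 2 vertices: V = 26 + 2 = 28, E = 3·26 = 78, F = 2·26 = 52.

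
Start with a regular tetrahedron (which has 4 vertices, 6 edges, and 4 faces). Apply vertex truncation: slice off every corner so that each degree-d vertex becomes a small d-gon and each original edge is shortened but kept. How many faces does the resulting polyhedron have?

8

Truncation replaces each original edge-end by a new vertex, so V′ = 2E = 12.
Each original edge survives, and each old vertex of degree d contributes d new edges; summing degrees gives Σd = 2E, so E′ = E + 2E = 3E = 18.
Each original face survives and each original vertex becomes one new face: F′ = F + V = 8.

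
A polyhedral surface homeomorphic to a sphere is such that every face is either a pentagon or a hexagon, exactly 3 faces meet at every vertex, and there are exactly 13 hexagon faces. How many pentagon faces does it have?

12

Let x be the number of pentagons; then F = 13 + x.
Edge–face incidences: 2E = 6·13 + 5·x = 78 + 5x.
Every vertex has degree 3, so 3V = 2E.
Euler: V − E + F = 2 ⇒ (2E)/3 − E + (13 + x) = 2.
Multiply by 6: 2·(2E) − 3·(2E) + 6·(13 + x) = 12, i.e. 78 + 6x − (78 + 5x) = 12.
Collecting terms: x = 12.
Then 2E = 78 + 5·12 = 138, so E = 69, V = 2E/3 = 46, F = 13 + 12 = 25.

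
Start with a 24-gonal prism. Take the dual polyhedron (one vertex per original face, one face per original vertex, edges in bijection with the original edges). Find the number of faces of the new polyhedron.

The base solid has V = 48, E = 72, F = 26.
The dual swaps V and F and preserves E: V′ = F = 26, E′ = E = 72, F′ = V = 48.

48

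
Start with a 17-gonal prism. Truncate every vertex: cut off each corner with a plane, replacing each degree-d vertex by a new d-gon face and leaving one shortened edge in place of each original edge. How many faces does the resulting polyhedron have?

53

The base solid has V = 34, E = 51, F = 19.
Truncation replaces each original edge-end by a new vertex, so V′ = 2E = 102.
Each original edge survives, and each old vertex of degree d contributes d new edges; summing degrees gives Σd = 2E, so E′ = E + 2E = 3E = 153.
Each original face survives and each original vertex becomes one new face: F′ = F + V = 53.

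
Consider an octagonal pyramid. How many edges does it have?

16

A pyramid on an n-gon base has one n-gon and n triangles: V = 8 + 1 = 9, E = 2·8 = 16, F = 8 + 1 = 9.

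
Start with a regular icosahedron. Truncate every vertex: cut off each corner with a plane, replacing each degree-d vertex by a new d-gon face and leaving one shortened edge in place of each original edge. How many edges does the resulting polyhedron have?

90

The base solid has V = 12, E = 30, F = 20.
Truncation replaces each original edge-end by a new vertex, so V′ = 2E = 60.
Each original edge survives, and each old vertex of degree d contributes d new edges; summing degrees gives Σd = 2E, so E′ = E + 2E = 3E = 90.
Each original face survives and each original vertex becomes one new face: F′ = F + V = 32.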